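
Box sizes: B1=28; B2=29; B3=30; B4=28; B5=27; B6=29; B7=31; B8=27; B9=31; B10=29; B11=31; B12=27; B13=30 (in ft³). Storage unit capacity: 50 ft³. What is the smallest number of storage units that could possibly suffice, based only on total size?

8 storage units

Total size = 28 + 29 + 30 + 28 + 27 + 29 + 31 + 27 + 31 + 29 + 31 + 27 + 30 = 377 ft³.
⌈377 / 50⌉ = 8.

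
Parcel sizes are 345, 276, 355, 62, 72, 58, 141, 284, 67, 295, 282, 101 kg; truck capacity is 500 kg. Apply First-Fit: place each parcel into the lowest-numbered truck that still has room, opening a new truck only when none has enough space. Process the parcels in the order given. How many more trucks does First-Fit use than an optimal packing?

0

First-Fit: [345,62,72] [276,58,141] [355,67] [284,101] [295] [282] → 6 trucks.
6 parcels exceed 250 kg (half the capacity), and no two of those can share a truck, so at least 6 trucks are needed.
So 6 is already optimal.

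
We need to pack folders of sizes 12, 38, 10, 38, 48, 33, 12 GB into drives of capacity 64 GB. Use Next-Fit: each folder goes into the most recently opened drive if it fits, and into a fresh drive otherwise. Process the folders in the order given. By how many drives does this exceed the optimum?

0

Next-Fit: [12,38,10] [38] [48] [33,12] → 4 drives.
4 folders exceed 32 GB (half the capacity), and no two of those can share a drive, so at least 4 drives are needed.
So 4 is already optimal.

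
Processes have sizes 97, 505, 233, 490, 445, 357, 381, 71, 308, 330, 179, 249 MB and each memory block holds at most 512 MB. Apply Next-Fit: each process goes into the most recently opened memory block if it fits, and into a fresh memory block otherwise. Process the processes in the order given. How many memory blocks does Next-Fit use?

10

memory block 1: place 97 MB, 415 MB left
memory block 2: place 505 MB, 7 MB left
memory block 3: place 233 MB, 279 MB left
memory block 4: place 490 MB, 22 MB left
memory block 5: place 445 MB, 67 MB left
memory block 6: place 357 MB, 155 MB left
memory block 7: place 381 MB, 131 MB left
memory block 7: place 71 MB, 60 MB left
memory block 8: place 308 MB, 204 MB left
memory block 9: place 330 MB, 182 MB left
memory block 9: place 179 MB, 3 MB left
memory block 10: place 249 MB, 263 MB left
Final memory blocks: [97] [505] [233] [490] [445] [357] [381,71] [308] [330,179] [249].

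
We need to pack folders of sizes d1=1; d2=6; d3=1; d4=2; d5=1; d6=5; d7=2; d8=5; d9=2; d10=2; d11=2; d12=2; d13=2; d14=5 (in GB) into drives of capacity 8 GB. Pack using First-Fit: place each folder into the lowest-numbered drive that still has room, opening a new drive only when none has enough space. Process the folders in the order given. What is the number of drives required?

5

drive 1: place d1 (1 GB), 7 GB left
drive 1: place d2 (6 GB), 1 GB left
drive 1: place d3 (1 GB), 0 GB left
drive 2: place d4 (2 GB), 6 GB left
drive 2: place d5 (1 GB), 5 GB left
drive 2: place d6 (5 GB), 0 GB left
drive 3: place d7 (2 GB), 6 GB left
drive 3: place d8 (5 GB), 1 GB left
drive 4: place d9 (2 GB), 6 GB left
drive 4: place d10 (2 GB), 4 GB left
drive 4: place d11 (2 GB), 2 GB left
drive 4: place d12 (2 GB), 0 GB left
drive 5: place d13 (2 GB), 6 GB left
drive 5: place d14 (5 GB), 1 GB left
Final drives: [1,6,1] [2,1,5] [2,5] [2,2,2,2] [2,5].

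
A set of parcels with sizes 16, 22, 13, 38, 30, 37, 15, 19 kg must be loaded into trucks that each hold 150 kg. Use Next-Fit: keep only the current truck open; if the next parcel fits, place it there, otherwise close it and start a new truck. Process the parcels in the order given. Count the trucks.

2

Put 16 kg in truck 1; 134 kg remain.
Put 22 kg in truck 1; 112 kg remain.
Put 13 kg in truck 1; 99 kg remain.
Put 38 kg in truck 1; 61 kg remain.
Put 30 kg in truck 1; 31 kg remain.
Put 37 kg in truck 2; 113 kg remain.
Put 15 kg in truck 2; 98 kg remain.
Put 19 kg in truck 2; 79 kg remain.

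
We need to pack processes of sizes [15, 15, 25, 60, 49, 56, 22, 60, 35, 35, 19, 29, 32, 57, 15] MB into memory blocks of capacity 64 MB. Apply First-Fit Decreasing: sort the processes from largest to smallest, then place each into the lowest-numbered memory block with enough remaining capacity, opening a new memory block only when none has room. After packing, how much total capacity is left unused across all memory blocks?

52

Sorted descending: 60, 60, 57, 56, 49, 35, 35, 32, 29, 25, 22, 19, 15, 15, 15.
60 MB → memory block 1 (remaining 4 MB)
60 MB → memory block 2 (remaining 4 MB)
57 MB → memory block 3 (remaining 7 MB)
56 MB → memory block 4 (remaining 8 MB)
49 MB → memory block 5 (remaining 15 MB)
35 MB → memory block 6 (remaining 29 MB)
35 MB → memory block 7 (remaining 29 MB)
32 MB → memory block 8 (remaining 32 MB)
29 MB → memory block 6 (remaining 0 MB)
25 MB → memory block 7 (remaining 4 MB)
22 MB → memory block 8 (remaining 10 MB)
19 MB → memory block 9 (remaining 45 MB)
15 MB → memory block 5 (remaining 0 MB)
15 MB → memory block 9 (remaining 30 MB)
15 MB → memory block 9 (remaining 15 MB)
9 memory blocks × 64 MB = 576 MB; used 524 MB; unused 52 MB.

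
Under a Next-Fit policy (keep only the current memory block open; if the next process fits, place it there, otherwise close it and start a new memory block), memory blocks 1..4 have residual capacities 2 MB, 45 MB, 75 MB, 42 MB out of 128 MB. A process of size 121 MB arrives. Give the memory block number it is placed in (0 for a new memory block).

Next-Fit only looks at memory block 4, which has 42 MB free.
121 MB does not fit, so a new memory block is opened.

0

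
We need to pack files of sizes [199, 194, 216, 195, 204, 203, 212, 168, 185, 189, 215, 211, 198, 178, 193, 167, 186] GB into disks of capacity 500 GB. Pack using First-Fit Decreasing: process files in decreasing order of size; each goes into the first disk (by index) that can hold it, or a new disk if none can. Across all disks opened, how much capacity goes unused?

1187

Sorted descending: 216, 215, 212, 211, 204, 203, 199, 198, 195, 194, 193, 189, 186, 185, 178, 168, 167.
Put 216 GB in disk 1; 284 GB remain.
Put 215 GB in disk 1; 69 GB remain.
Put 212 GB in disk 2; 288 GB remain.
Put 211 GB in disk 2; 77 GB remain.
Put 204 GB in disk 3; 296 GB remain.
Put 203 GB in disk 3; 93 GB remain.
Put 199 GB in disk 4; 301 GB remain.
Put 198 GB in disk 4; 103 GB remain.
Put 195 GB in disk 5; 305 GB remain.
Put 194 GB in disk 5; 111 GB remain.
Put 193 GB in disk 6; 307 GB remain.
Put 189 GB in disk 6; 118 GB remain.
Put 186 GB in disk 7; 314 GB remain.
Put 185 GB in disk 7; 129 GB remain.
Put 178 GB in disk 8; 322 GB remain.
Put 168 GB in disk 8; 154 GB remain.
Put 167 GB in disk 9; 333 GB remain.
9 disks × 500 GB = 4500 GB; used 3313 GB; unused 1187 GB.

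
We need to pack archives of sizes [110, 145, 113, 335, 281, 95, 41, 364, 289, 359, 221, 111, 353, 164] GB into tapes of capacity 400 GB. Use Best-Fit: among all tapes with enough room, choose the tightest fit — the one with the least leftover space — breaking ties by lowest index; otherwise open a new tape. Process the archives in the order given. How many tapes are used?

8

tape 1: place 110 GB, 290 GB left
tape 1: place 145 GB, 145 GB left
tape 1: place 113 GB, 32 GB left
tape 2: place 335 GB, 65 GB left
tape 3: place 281 GB, 119 GB left
tape 3: place 95 GB, 24 GB left
tape 2: place 41 GB, 24 GB left
tape 4: place 364 GB, 36 GB left
tape 5: place 289 GB, 111 GB left
tape 6: place 359 GB, 41 GB left
tape 7: place 221 GB, 179 GB left
tape 5: place 111 GB, 0 GB left
tape 8: place 353 GB, 47 GB left
tape 7: place 164 GB, 15 GB left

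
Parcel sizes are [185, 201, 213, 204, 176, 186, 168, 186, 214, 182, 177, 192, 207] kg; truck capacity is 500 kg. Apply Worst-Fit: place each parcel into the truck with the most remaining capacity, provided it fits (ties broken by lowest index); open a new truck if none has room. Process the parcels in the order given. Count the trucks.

7

truck 1: place 185 kg, 315 kg left
truck 1: place 201 kg, 114 kg left
truck 2: place 213 kg, 287 kg left
truck 2: place 204 kg, 83 kg left
truck 3: place 176 kg, 324 kg left
truck 3: place 186 kg, 138 kg left
truck 4: place 168 kg, 332 kg left
truck 4: place 186 kg, 146 kg left
truck 5: place 214 kg, 286 kg left
truck 5: place 182 kg, 104 kg left
truck 6: place 177 kg, 323 kg left
truck 6: place 192 kg, 131 kg left
truck 7: place 207 kg, 293 kg left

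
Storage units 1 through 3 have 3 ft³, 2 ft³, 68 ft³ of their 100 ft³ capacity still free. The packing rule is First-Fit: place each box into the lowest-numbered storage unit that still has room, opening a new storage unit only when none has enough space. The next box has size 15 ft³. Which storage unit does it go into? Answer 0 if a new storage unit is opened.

3

Storage units with room: storage unit 3 (68 ft³).
The first with room is storage unit 3.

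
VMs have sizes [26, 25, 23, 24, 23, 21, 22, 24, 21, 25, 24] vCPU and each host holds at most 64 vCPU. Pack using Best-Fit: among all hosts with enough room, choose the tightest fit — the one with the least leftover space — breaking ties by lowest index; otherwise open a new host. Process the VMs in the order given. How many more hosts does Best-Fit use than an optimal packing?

Best-Fit: [26,25] [23,24] [23,21] [22,24] [21,25] [24] → 6 hosts.
Total size 258 vCPU; any packing needs at least ⌈258/64⌉ = 5 hosts.
An optimal packing achieves that bound: [26,25] [25,24] [24,24] [23,23] [22,21,21] → 5 hosts.
Excess: 6 − 5 = 1.

1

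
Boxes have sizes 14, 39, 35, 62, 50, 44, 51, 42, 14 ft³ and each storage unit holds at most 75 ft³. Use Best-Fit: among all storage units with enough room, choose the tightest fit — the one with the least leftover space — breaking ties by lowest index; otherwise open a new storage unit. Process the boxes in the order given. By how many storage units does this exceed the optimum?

1

Best-Fit: [14,39,14] [35] [62] [50] [44] [51] [42] → 7 storage units.
6 boxes exceed 37.5 ft³ (half the capacity), and no two of those can share a storage unit, so at least 6 storage units are needed.
An optimal packing achieves that bound: [62] [51,14] [50,14] [44] [42] [39,35] → 6 storage units.
Excess: 7 − 6 = 1.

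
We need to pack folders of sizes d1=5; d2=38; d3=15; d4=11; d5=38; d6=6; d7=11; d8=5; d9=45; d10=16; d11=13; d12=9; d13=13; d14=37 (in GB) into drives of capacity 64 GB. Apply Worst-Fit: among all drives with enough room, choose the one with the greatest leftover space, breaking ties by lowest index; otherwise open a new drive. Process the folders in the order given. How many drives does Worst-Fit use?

Put d1 (5 GB) in drive 1; 59 GB remain.
Put d2 (38 GB) in drive 1; 21 GB remain.
Put d3 (15 GB) in drive 1; 6 GB remain.
Put d4 (11 GB) in drive 2; 53 GB remain.
Put d5 (38 GB) in drive 2; 15 GB remain.
Put d6 (6 GB) in drive 2; 9 GB remain.
Put d7 (11 GB) in drive 3; 53 GB remain.
Put d8 (5 GB) in drive 3; 48 GB remain.
Put d9 (45 GB) in drive 3; 3 GB remain.
Put d10 (16 GB) in drive 4; 48 GB remain.
Put d11 (13 GB) in drive 4; 35 GB remain.
Put d12 (9 GB) in drive 4; 26 GB remain.
Put d13 (13 GB) in drive 4; 13 GB remain.
Put d14 (37 GB) in drive 5; 27 GB remain.

5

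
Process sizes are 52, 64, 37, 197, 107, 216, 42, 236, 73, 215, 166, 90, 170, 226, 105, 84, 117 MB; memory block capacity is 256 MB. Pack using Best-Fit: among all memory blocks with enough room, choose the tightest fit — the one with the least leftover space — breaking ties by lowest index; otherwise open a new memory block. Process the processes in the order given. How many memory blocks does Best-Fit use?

10

52 MB → memory block 1 (remaining 204 MB)
64 MB → memory block 1 (remaining 140 MB)
37 MB → memory block 1 (remaining 103 MB)
197 MB → memory block 2 (remaining 59 MB)
107 MB → memory block 3 (remaining 149 MB)
216 MB → memory block 4 (remaining 40 MB)
42 MB → memory block 2 (remaining 17 MB)
236 MB → memory block 5 (remaining 20 MB)
73 MB → memory block 1 (remaining 30 MB)
215 MB → memory block 6 (remaining 41 MB)
166 MB → memory block 7 (remaining 90 MB)
90 MB → memory block 7 (remaining 0 MB)
170 MB → memory block 8 (remaining 86 MB)
226 MB → memory block 9 (remaining 30 MB)
105 MB → memory block 3 (remaining 44 MB)
84 MB → memory block 8 (remaining 2 MB)
117 MB → memory block 10 (remaining 139 MB)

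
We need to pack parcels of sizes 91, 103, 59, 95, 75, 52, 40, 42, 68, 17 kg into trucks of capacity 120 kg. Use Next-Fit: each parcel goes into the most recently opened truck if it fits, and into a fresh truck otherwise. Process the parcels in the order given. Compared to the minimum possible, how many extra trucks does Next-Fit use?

Next-Fit: [91] [103] [59] [95] [75] [52,40] [42,68] [17] → 8 trucks.
Total size 642 kg; any packing needs at least ⌈642/120⌉ = 6 trucks.
An optimal packing achieves that bound: [103,17] [95] [91] [75,42] [68,52] [59,40] → 6 trucks.
Excess: 8 − 6 = 2.

2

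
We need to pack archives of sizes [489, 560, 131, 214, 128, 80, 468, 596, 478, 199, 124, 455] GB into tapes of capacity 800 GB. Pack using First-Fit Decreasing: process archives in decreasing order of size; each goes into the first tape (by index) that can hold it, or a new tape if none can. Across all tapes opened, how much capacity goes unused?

878

Sorted descending: 596, 560, 489, 478, 468, 455, 214, 199, 131, 128, 124, 80.
tape 1: place 596 GB, 204 GB left
tape 2: place 560 GB, 240 GB left
tape 3: place 489 GB, 311 GB left
tape 4: place 478 GB, 322 GB left
tape 5: place 468 GB, 332 GB left
tape 6: place 455 GB, 345 GB left
tape 2: place 214 GB, 26 GB left
tape 1: place 199 GB, 5 GB left
tape 3: place 131 GB, 180 GB left
tape 3: place 128 GB, 52 GB left
tape 4: place 124 GB, 198 GB left
tape 4: place 80 GB, 118 GB left
6 tapes × 800 GB = 4800 GB; used 3922 GB; unused 878 GB.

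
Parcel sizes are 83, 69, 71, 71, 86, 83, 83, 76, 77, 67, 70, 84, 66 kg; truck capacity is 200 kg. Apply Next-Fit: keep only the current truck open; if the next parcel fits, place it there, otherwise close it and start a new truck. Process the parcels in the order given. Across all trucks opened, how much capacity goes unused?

414

83 kg → truck 1 (remaining 117 kg)
69 kg → truck 1 (remaining 48 kg)
71 kg → truck 2 (remaining 129 kg)
71 kg → truck 2 (remaining 58 kg)
86 kg → truck 3 (remaining 114 kg)
83 kg → truck 3 (remaining 31 kg)
83 kg → truck 4 (remaining 117 kg)
76 kg → truck 4 (remaining 41 kg)
77 kg → truck 5 (remaining 123 kg)
67 kg → truck 5 (remaining 56 kg)
70 kg → truck 6 (remaining 130 kg)
84 kg → truck 6 (remaining 46 kg)
66 kg → truck 7 (remaining 134 kg)
7 trucks × 200 kg = 1400 kg; used 986 kg; unused 414 kg.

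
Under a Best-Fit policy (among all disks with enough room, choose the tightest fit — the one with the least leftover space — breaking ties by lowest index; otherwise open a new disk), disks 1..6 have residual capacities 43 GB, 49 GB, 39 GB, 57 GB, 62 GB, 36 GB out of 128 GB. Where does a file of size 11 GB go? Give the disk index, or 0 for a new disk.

Disks with room: disk 1 (43 GB), disk 2 (49 GB), disk 3 (39 GB), disk 4 (57 GB), disk 5 (62 GB), disk 6 (36 GB).
Tightest fit is disk 6 with 36 GB free.

6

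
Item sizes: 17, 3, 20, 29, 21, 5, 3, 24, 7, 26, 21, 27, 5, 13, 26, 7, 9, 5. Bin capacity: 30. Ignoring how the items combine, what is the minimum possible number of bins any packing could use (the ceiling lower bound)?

Total size = 17 + 3 + 20 + 29 + 21 + 5 + 3 + 24 + 7 + 26 + 21 + 27 + 5 + 13 + 26 + 7 + 9 + 5 = 268.
⌈268 / 30⌉ = 9.

9 bins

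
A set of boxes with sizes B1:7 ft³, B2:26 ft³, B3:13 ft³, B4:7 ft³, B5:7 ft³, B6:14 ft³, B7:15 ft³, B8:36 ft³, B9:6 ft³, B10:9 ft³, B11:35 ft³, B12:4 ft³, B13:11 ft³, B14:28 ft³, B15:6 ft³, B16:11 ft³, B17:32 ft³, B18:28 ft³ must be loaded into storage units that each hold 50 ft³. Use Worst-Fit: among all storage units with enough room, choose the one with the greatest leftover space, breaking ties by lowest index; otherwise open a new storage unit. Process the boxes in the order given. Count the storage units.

7

storage unit 1: place B1 (7 ft³), 43 ft³ left
storage unit 1: place B2 (26 ft³), 17 ft³ left
storage unit 1: place B3 (13 ft³), 4 ft³ left
storage unit 2: place B4 (7 ft³), 43 ft³ left
storage unit 2: place B5 (7 ft³), 36 ft³ left
storage unit 2: place B6 (14 ft³), 22 ft³ left
storage unit 2: place B7 (15 ft³), 7 ft³ left
storage unit 3: place B8 (36 ft³), 14 ft³ left
storage unit 3: place B9 (6 ft³), 8 ft³ left
storage unit 4: place B10 (9 ft³), 41 ft³ left
storage unit 4: place B11 (35 ft³), 6 ft³ left
storage unit 3: place B12 (4 ft³), 4 ft³ left
storage unit 5: place B13 (11 ft³), 39 ft³ left
storage unit 5: place B14 (28 ft³), 11 ft³ left
storage unit 5: place B15 (6 ft³), 5 ft³ left
storage unit 6: place B16 (11 ft³), 39 ft³ left
storage unit 6: place B17 (32 ft³), 7 ft³ left
storage unit 7: place B18 (28 ft³), 22 ft³ left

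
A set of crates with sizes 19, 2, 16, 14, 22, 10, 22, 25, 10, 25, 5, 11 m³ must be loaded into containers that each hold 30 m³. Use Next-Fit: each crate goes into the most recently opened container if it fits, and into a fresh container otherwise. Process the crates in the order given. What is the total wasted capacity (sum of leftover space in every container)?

89

Put 19 m³ in container 1; 11 m³ remain.
Put 2 m³ in container 1; 9 m³ remain.
Put 16 m³ in container 2; 14 m³ remain.
Put 14 m³ in container 2; 0 m³ remain.
Put 22 m³ in container 3; 8 m³ remain.
Put 10 m³ in container 4; 20 m³ remain.
Put 22 m³ in container 5; 8 m³ remain.
Put 25 m³ in container 6; 5 m³ remain.
Put 10 m³ in container 7; 20 m³ remain.
Put 25 m³ in container 8; 5 m³ remain.
Put 5 m³ in container 8; 0 m³ remain.
Put 11 m³ in container 9; 19 m³ remain.
9 containers × 30 m³ = 270 m³; used 181 m³; unused 89 m³.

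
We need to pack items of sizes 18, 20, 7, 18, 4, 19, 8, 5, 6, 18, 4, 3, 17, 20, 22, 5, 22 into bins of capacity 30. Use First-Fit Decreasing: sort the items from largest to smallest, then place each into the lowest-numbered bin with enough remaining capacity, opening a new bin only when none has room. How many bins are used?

9

Sorted descending: 22, 22, 20, 20, 19, 18, 18, 18, 17, 8, 7, 6, 5, 5, 4, 4, 3.
Put 22 in bin 1; 8 remain.
Put 22 in bin 2; 8 remain.
Put 20 in bin 3; 10 remain.
Put 20 in bin 4; 10 remain.
Put 19 in bin 5; 11 remain.
Put 18 in bin 6; 12 remain.
Put 18 in bin 7; 12 remain.
Put 18 in bin 8; 12 remain.
Put 17 in bin 9; 13 remain.
Put 8 in bin 1; 0 remain.
Put 7 in bin 2; 1 remain.
Put 6 in bin 3; 4 remain.
Put 5 in bin 4; 5 remain.
Put 5 in bin 4; 0 remain.
Put 4 in bin 3; 0 remain.
Put 4 in bin 5; 7 remain.
Put 3 in bin 5; 4 remain.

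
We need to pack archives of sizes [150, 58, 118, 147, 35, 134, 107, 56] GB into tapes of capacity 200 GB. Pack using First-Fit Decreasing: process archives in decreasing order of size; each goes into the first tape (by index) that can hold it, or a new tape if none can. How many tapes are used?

5 tapes

Sorted descending: 150, 147, 134, 118, 107, 58, 56, 35.
150 GB → tape 1 (remaining 50 GB)
147 GB → tape 2 (remaining 53 GB)
134 GB → tape 3 (remaining 66 GB)
118 GB → tape 4 (remaining 82 GB)
107 GB → tape 5 (remaining 93 GB)
58 GB → tape 3 (remaining 8 GB)
56 GB → tape 4 (remaining 26 GB)
35 GB → tape 1 (remaining 15 GB)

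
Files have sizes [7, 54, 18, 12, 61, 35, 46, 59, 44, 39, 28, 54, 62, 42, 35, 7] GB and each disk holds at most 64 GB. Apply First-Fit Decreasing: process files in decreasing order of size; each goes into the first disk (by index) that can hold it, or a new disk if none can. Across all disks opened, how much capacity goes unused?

101

Sorted descending: 62, 61, 59, 54, 54, 46, 44, 42, 39, 35, 35, 28, 18, 12, 7, 7.
Put 62 GB in disk 1; 2 GB remain.
Put 61 GB in disk 2; 3 GB remain.
Put 59 GB in disk 3; 5 GB remain.
Put 54 GB in disk 4; 10 GB remain.
Put 54 GB in disk 5; 10 GB remain.
Put 46 GB in disk 6; 18 GB remain.
Put 44 GB in disk 7; 20 GB remain.
Put 42 GB in disk 8; 22 GB remain.
Put 39 GB in disk 9; 25 GB remain.
Put 35 GB in disk 10; 29 GB remain.
Put 35 GB in disk 11; 29 GB remain.
Put 28 GB in disk 10; 1 GB remain.
Put 18 GB in disk 6; 0 GB remain.
Put 12 GB in disk 7; 8 GB remain.
Put 7 GB in disk 4; 3 GB remain.
Put 7 GB in disk 5; 3 GB remain.
11 disks × 64 GB = 704 GB; used 603 GB; unused 101 GB.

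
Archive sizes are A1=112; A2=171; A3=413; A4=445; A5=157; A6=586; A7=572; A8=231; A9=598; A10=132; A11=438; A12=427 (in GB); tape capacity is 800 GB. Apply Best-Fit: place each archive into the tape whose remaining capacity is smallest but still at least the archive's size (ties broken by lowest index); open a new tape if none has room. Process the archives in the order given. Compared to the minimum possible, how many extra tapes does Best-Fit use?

0

Best-Fit: [112,171,413] [445,157,132] [586] [572] [231,438] [598] [427] → 7 tapes.
7 archives exceed 400 GB (half the capacity), and no two of those can share a tape, so at least 7 tapes are needed.
So 7 is already optimal.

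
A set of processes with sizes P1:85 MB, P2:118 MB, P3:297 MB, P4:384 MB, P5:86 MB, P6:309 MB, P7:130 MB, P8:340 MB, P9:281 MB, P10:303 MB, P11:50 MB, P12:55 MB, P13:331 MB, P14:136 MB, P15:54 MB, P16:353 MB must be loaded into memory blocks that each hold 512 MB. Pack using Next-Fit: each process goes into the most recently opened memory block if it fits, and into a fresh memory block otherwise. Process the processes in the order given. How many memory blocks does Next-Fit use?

memory block 1: place P1 (85 MB), 427 MB left
memory block 1: place P2 (118 MB), 309 MB left
memory block 1: place P3 (297 MB), 12 MB left
memory block 2: place P4 (384 MB), 128 MB left
memory block 2: place P5 (86 MB), 42 MB left
memory block 3: place P6 (309 MB), 203 MB left
memory block 3: place P7 (130 MB), 73 MB left
memory block 4: place P8 (340 MB), 172 MB left
memory block 5: place P9 (281 MB), 231 MB left
memory block 6: place P10 (303 MB), 209 MB left
memory block 6: place P11 (50 MB), 159 MB left
memory block 6: place P12 (55 MB), 104 MB left
memory block 7: place P13 (331 MB), 181 MB left
memory block 7: place P14 (136 MB), 45 MB left
memory block 8: place P15 (54 MB), 458 MB left
memory block 8: place P16 (353 MB), 105 MB left

8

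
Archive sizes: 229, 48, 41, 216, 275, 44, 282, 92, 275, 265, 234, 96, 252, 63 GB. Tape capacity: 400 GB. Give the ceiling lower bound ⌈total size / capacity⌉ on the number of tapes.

7

Total size = 229 + 48 + 41 + 216 + 275 + 44 + 282 + 92 + 275 + 265 + 234 + 96 + 252 + 63 = 2412 GB.
⌈2412 / 400⌉ = 7.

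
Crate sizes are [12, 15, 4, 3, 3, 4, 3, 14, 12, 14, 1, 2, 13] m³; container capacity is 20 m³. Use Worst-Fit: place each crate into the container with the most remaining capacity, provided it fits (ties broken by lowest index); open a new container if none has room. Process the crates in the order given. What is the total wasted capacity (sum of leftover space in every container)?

container 1: place 12 m³, 8 m³ left
container 2: place 15 m³, 5 m³ left
container 1: place 4 m³, 4 m³ left
container 2: place 3 m³, 2 m³ left
container 1: place 3 m³, 1 m³ left
container 3: place 4 m³, 16 m³ left
container 3: place 3 m³, 13 m³ left
container 4: place 14 m³, 6 m³ left
container 3: place 12 m³, 1 m³ left
container 5: place 14 m³, 6 m³ left
container 4: place 1 m³, 5 m³ left
container 5: place 2 m³, 4 m³ left
container 6: place 13 m³, 7 m³ left
6 containers × 20 m³ = 120 m³; used 100 m³; unused 20 m³.

20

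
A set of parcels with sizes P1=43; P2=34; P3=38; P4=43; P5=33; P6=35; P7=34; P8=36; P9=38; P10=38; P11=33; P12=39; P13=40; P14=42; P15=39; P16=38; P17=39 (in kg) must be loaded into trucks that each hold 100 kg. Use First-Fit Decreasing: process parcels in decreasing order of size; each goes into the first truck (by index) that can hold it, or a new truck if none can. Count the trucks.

Sorted descending: 43, 43, 42, 40, 39, 39, 39, 38, 38, 38, 38, 36, 35, 34, 34, 33, 33.
Put 43 kg in truck 1; 57 kg remain.
Put 43 kg in truck 1; 14 kg remain.
Put 42 kg in truck 2; 58 kg remain.
Put 40 kg in truck 2; 18 kg remain.
Put 39 kg in truck 3; 61 kg remain.
Put 39 kg in truck 3; 22 kg remain.
Put 39 kg in truck 4; 61 kg remain.
Put 38 kg in truck 4; 23 kg remain.
Put 38 kg in truck 5; 62 kg remain.
Put 38 kg in truck 5; 24 kg remain.
Put 38 kg in truck 6; 62 kg remain.
Put 36 kg in truck 6; 26 kg remain.
Put 35 kg in truck 7; 65 kg remain.
Put 34 kg in truck 7; 31 kg remain.
Put 34 kg in truck 8; 66 kg remain.
Put 33 kg in truck 8; 33 kg remain.
Put 33 kg in truck 8; 0 kg remain.
Final trucks: [43,43] [42,40] [39,39] [39,38] [38,38] [38,36] [35,34] [34,33,33].

8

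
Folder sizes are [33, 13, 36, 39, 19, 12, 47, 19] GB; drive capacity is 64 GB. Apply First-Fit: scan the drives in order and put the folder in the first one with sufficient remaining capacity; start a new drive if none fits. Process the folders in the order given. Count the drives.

4 drives

33 GB → drive 1 (remaining 31 GB)
13 GB → drive 1 (remaining 18 GB)
36 GB → drive 2 (remaining 28 GB)
39 GB → drive 3 (remaining 25 GB)
19 GB → drive 2 (remaining 9 GB)
12 GB → drive 1 (remaining 6 GB)
47 GB → drive 4 (remaining 17 GB)
19 GB → drive 3 (remaining 6 GB)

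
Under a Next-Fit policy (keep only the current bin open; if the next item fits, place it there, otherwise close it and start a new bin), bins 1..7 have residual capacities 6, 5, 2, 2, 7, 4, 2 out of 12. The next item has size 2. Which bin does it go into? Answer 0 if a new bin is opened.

7

Next-Fit only looks at bin 7, which has 2 free.
2 fits there.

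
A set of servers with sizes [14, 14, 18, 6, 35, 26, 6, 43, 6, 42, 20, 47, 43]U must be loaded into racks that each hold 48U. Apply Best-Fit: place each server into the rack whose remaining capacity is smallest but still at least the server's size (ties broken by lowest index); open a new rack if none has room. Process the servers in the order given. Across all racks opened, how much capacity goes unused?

14U → rack 1 (remaining 34U)
14U → rack 1 (remaining 20U)
18U → rack 1 (remaining 2U)
6U → rack 2 (remaining 42U)
35U → rack 2 (remaining 7U)
26U → rack 3 (remaining 22U)
6U → rack 2 (remaining 1U)
43U → rack 4 (remaining 5U)
6U → rack 3 (remaining 16U)
42U → rack 5 (remaining 6U)
20U → rack 6 (remaining 28U)
47U → rack 7 (remaining 1U)
43U → rack 8 (remaining 5U)
8 racks × 48U = 384U; used 320U; unused 64U.

64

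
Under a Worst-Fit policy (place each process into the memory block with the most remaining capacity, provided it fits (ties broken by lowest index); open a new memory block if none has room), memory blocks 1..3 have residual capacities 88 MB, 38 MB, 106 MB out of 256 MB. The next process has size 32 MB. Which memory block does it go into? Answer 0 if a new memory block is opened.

3

Memory blocks with room: memory block 1 (88 MB), memory block 2 (38 MB), memory block 3 (106 MB).
Most room is memory block 3 with 106 MB free.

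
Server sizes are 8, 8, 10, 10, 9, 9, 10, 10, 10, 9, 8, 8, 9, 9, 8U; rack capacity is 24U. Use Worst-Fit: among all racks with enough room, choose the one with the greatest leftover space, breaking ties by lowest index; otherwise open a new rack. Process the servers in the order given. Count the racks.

7 racks

Put 8U in rack 1; 16U remain.
Put 8U in rack 1; 8U remain.
Put 10U in rack 2; 14U remain.
Put 10U in rack 2; 4U remain.
Put 9U in rack 3; 15U remain.
Put 9U in rack 3; 6U remain.
Put 10U in rack 4; 14U remain.
Put 10U in rack 4; 4U remain.
Put 10U in rack 5; 14U remain.
Put 9U in rack 5; 5U remain.
Put 8U in rack 1; 0U remain.
Put 8U in rack 6; 16U remain.
Put 9U in rack 6; 7U remain.
Put 9U in rack 7; 15U remain.
Put 8U in rack 7; 7U remain.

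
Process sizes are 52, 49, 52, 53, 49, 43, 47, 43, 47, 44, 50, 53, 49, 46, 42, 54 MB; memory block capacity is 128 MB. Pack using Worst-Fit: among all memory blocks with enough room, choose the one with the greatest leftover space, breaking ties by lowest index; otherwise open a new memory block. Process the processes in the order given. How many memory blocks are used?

memory block 1: place 52 MB, 76 MB left
memory block 1: place 49 MB, 27 MB left
memory block 2: place 52 MB, 76 MB left
memory block 2: place 53 MB, 23 MB left
memory block 3: place 49 MB, 79 MB left
memory block 3: place 43 MB, 36 MB left
memory block 4: place 47 MB, 81 MB left
memory block 4: place 43 MB, 38 MB left
memory block 5: place 47 MB, 81 MB left
memory block 5: place 44 MB, 37 MB left
memory block 6: place 50 MB, 78 MB left
memory block 6: place 53 MB, 25 MB left
memory block 7: place 49 MB, 79 MB left
memory block 7: place 46 MB, 33 MB left
memory block 8: place 42 MB, 86 MB left
memory block 8: place 54 MB, 32 MB left

8 memory blocks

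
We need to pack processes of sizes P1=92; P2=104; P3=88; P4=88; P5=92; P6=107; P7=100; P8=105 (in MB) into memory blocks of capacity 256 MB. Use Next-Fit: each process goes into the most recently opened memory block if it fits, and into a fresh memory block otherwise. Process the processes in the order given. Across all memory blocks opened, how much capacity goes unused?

P1 (92 MB) → memory block 1 (remaining 164 MB)
P2 (104 MB) → memory block 1 (remaining 60 MB)
P3 (88 MB) → memory block 2 (remaining 168 MB)
P4 (88 MB) → memory block 2 (remaining 80 MB)
P5 (92 MB) → memory block 3 (remaining 164 MB)
P6 (107 MB) → memory block 3 (remaining 57 MB)
P7 (100 MB) → memory block 4 (remaining 156 MB)
P8 (105 MB) → memory block 4 (remaining 51 MB)
4 memory blocks × 256 MB = 1024 MB; used 776 MB; unused 248 MB.

248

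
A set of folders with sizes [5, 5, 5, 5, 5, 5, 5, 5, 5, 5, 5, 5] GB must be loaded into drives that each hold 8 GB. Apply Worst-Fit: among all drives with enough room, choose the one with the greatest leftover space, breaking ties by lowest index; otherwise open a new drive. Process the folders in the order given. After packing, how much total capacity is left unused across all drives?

36

drive 1: place 5 GB, 3 GB left
drive 2: place 5 GB, 3 GB left
drive 3: place 5 GB, 3 GB left
drive 4: place 5 GB, 3 GB left
drive 5: place 5 GB, 3 GB left
drive 6: place 5 GB, 3 GB left
drive 7: place 5 GB, 3 GB left
drive 8: place 5 GB, 3 GB left
drive 9: place 5 GB, 3 GB left
drive 10: place 5 GB, 3 GB left
drive 11: place 5 GB, 3 GB left
drive 12: place 5 GB, 3 GB left
12 drives × 8 GB = 96 GB; used 60 GB; unused 36 GB.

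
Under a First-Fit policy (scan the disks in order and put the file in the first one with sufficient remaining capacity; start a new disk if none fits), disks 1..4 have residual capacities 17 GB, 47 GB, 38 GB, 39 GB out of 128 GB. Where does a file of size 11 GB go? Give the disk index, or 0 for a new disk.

Disks with room: disk 1 (17 GB), disk 2 (47 GB), disk 3 (38 GB), disk 4 (39 GB).
The first with room is disk 1.

1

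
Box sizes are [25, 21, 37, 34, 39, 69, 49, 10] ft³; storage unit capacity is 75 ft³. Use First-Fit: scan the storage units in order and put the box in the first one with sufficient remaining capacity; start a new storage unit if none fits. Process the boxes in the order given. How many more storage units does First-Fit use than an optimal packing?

1

First-Fit: [25,21,10] [37,34] [39] [69] [49] → 5 storage units.
Total size 284 ft³; any packing needs at least ⌈284/75⌉ = 4 storage units.
An optimal packing achieves that bound: [69] [49,25] [39,34] [37,21,10] → 4 storage units.
Excess: 5 − 4 = 1.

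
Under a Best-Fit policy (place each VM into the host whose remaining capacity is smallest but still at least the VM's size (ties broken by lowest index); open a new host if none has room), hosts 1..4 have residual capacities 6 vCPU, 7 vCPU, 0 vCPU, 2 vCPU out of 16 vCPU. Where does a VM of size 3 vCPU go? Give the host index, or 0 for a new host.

Hosts with room: host 1 (6 vCPU), host 2 (7 vCPU).
Tightest fit is host 1 with 6 vCPU free.

1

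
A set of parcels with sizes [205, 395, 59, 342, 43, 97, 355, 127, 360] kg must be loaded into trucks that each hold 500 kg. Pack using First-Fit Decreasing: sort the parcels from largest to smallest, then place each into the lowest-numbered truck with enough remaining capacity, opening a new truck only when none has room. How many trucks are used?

5

Sorted descending: 395, 360, 355, 342, 205, 127, 97, 59, 43.
truck 1: place 395 kg, 105 kg left
truck 2: place 360 kg, 140 kg left
truck 3: place 355 kg, 145 kg left
truck 4: place 342 kg, 158 kg left
truck 5: place 205 kg, 295 kg left
truck 2: place 127 kg, 13 kg left
truck 1: place 97 kg, 8 kg left
truck 3: place 59 kg, 86 kg left
truck 3: place 43 kg, 43 kg left
Final trucks: [395,97] [360,127] [355,59,43] [342] [205].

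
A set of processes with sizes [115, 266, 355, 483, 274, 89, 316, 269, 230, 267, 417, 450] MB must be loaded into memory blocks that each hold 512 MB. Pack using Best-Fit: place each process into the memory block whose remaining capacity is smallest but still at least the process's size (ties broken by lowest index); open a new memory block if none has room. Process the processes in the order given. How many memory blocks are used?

9

115 MB → memory block 1 (remaining 397 MB)
266 MB → memory block 1 (remaining 131 MB)
355 MB → memory block 2 (remaining 157 MB)
483 MB → memory block 3 (remaining 29 MB)
274 MB → memory block 4 (remaining 238 MB)
89 MB → memory block 1 (remaining 42 MB)
316 MB → memory block 5 (remaining 196 MB)
269 MB → memory block 6 (remaining 243 MB)
230 MB → memory block 4 (remaining 8 MB)
267 MB → memory block 7 (remaining 245 MB)
417 MB → memory block 8 (remaining 95 MB)
450 MB → memory block 9 (remaining 62 MB)
Final memory blocks: [115,266,89] [355] [483] [274,230] [316] [269] [267] [417] [450].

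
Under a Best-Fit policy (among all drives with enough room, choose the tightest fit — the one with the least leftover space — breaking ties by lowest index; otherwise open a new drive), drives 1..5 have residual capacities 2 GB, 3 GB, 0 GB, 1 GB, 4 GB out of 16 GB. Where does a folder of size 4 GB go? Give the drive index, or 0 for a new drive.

Drives with room: drive 5 (4 GB).
Tightest fit is drive 5 with 4 GB free.

5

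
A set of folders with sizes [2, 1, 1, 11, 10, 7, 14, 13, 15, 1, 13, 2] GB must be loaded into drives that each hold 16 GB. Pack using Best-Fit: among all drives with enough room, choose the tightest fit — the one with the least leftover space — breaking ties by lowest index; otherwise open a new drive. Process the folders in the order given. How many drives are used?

7

2 GB → drive 1 (remaining 14 GB)
1 GB → drive 1 (remaining 13 GB)
1 GB → drive 1 (remaining 12 GB)
11 GB → drive 1 (remaining 1 GB)
10 GB → drive 2 (remaining 6 GB)
7 GB → drive 3 (remaining 9 GB)
14 GB → drive 4 (remaining 2 GB)
13 GB → drive 5 (remaining 3 GB)
15 GB → drive 6 (remaining 1 GB)
1 GB → drive 1 (remaining 0 GB)
13 GB → drive 7 (remaining 3 GB)
2 GB → drive 4 (remaining 0 GB)
Final drives: [2,1,1,11,1] [10] [7] [14,2] [13] [15] [13].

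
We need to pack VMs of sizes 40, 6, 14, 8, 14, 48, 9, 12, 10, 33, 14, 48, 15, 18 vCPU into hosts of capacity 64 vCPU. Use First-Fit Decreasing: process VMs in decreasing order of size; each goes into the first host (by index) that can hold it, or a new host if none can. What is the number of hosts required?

5 hosts

Sorted descending: 48, 48, 40, 33, 18, 15, 14, 14, 14, 12, 10, 9, 8, 6.
48 vCPU → host 1 (remaining 16 vCPU)
48 vCPU → host 2 (remaining 16 vCPU)
40 vCPU → host 3 (remaining 24 vCPU)
33 vCPU → host 4 (remaining 31 vCPU)
18 vCPU → host 3 (remaining 6 vCPU)
15 vCPU → host 1 (remaining 1 vCPU)
14 vCPU → host 2 (remaining 2 vCPU)
14 vCPU → host 4 (remaining 17 vCPU)
14 vCPU → host 4 (remaining 3 vCPU)
12 vCPU → host 5 (remaining 52 vCPU)
10 vCPU → host 5 (remaining 42 vCPU)
9 vCPU → host 5 (remaining 33 vCPU)
8 vCPU → host 5 (remaining 25 vCPU)
6 vCPU → host 3 (remaining 0 vCPU)
Final hosts: [48,15] [48,14] [40,18,6] [33,14,14] [12,10,9,8].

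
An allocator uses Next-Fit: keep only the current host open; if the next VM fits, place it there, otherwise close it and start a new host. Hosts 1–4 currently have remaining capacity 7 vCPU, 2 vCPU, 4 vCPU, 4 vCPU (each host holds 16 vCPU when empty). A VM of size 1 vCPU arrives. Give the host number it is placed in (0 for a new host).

Next-Fit only looks at host 4, which has 4 vCPU free.
1 vCPU fits there.

4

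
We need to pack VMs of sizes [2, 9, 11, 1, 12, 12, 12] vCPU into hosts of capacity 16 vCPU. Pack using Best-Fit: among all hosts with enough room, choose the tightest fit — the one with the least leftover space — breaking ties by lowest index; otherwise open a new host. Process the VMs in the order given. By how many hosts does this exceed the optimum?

0

Best-Fit: [2,9,1] [11] [12] [12] [12] → 5 hosts.
5 VMs exceed 8 vCPU (half the capacity), and no two of those can share a host, so at least 5 hosts are needed.
So 5 is already optimal.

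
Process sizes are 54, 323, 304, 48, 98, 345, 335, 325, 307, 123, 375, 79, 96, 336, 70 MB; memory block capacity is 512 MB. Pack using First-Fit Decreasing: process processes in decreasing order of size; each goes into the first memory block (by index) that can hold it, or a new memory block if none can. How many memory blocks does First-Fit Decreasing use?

Sorted descending: 375, 345, 336, 335, 325, 323, 307, 304, 123, 98, 96, 79, 70, 54, 48.
Put 375 MB in memory block 1; 137 MB remain.
Put 345 MB in memory block 2; 167 MB remain.
Put 336 MB in memory block 3; 176 MB remain.
Put 335 MB in memory block 4; 177 MB remain.
Put 325 MB in memory block 5; 187 MB remain.
Put 323 MB in memory block 6; 189 MB remain.
Put 307 MB in memory block 7; 205 MB remain.
Put 304 MB in memory block 8; 208 MB remain.
Put 123 MB in memory block 1; 14 MB remain.
Put 98 MB in memory block 2; 69 MB remain.
Put 96 MB in memory block 3; 80 MB remain.
Put 79 MB in memory block 3; 1 MB remain.
Put 70 MB in memory block 4; 107 MB remain.
Put 54 MB in memory block 2; 15 MB remain.
Put 48 MB in memory block 4; 59 MB remain.

8 memory blocks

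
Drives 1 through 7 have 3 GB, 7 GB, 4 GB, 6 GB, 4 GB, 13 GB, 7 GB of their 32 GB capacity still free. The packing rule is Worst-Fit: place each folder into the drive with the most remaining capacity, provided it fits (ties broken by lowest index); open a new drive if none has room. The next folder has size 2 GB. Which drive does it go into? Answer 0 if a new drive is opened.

Drives with room: drive 1 (3 GB), drive 2 (7 GB), drive 3 (4 GB), drive 4 (6 GB), drive 5 (4 GB), drive 6 (13 GB), drive 7 (7 GB).
Most room is drive 6 with 13 GB free.

6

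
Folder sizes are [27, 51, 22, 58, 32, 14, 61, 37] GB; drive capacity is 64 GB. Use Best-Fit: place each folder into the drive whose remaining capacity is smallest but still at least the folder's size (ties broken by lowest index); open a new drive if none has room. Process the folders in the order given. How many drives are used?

6 drives

Put 27 GB in drive 1; 37 GB remain.
Put 51 GB in drive 2; 13 GB remain.
Put 22 GB in drive 1; 15 GB remain.
Put 58 GB in drive 3; 6 GB remain.
Put 32 GB in drive 4; 32 GB remain.
Put 14 GB in drive 1; 1 GB remain.
Put 61 GB in drive 5; 3 GB remain.
Put 37 GB in drive 6; 27 GB remain.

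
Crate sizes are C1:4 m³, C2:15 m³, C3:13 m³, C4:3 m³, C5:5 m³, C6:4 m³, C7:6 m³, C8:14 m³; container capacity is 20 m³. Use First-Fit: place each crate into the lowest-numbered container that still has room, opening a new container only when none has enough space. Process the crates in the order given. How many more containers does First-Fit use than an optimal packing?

First-Fit: [4,15] [13,3,4] [5,6] [14] → 4 containers.
Total size 64 m³; any packing needs at least ⌈64/20⌉ = 4 containers.
So 4 is already optimal.

0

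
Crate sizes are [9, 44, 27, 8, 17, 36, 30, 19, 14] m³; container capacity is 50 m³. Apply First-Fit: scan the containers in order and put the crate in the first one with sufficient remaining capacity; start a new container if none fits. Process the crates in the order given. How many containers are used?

Put 9 m³ in container 1; 41 m³ remain.
Put 44 m³ in container 2; 6 m³ remain.
Put 27 m³ in container 1; 14 m³ remain.
Put 8 m³ in container 1; 6 m³ remain.
Put 17 m³ in container 3; 33 m³ remain.
Put 36 m³ in container 4; 14 m³ remain.
Put 30 m³ in container 3; 3 m³ remain.
Put 19 m³ in container 5; 31 m³ remain.
Put 14 m³ in container 4; 0 m³ remain.

5 containers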